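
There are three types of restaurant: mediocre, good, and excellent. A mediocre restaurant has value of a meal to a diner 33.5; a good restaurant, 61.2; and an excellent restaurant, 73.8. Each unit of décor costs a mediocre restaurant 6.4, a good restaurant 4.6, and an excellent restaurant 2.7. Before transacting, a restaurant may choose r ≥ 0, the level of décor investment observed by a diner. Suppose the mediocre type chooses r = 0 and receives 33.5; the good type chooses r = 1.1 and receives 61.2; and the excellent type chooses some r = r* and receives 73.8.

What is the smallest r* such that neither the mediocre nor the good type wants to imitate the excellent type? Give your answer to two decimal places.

6.30

Good type (on-path payoff 61.2 − 4.6×1.1 = 56.14) won't mimic when 56.14 ≥ 73.8 − 4.6·r*, i.e. r* ≥ 3.84.
Mediocre type (on-path payoff 33.5) won't mimic when 33.5 ≥ 73.8 − 6.4·r*, i.e. r* ≥ 6.30.
Both must hold, so r* = max(6.30, 3.84) = 6.30. The mediocre type's constraint binds.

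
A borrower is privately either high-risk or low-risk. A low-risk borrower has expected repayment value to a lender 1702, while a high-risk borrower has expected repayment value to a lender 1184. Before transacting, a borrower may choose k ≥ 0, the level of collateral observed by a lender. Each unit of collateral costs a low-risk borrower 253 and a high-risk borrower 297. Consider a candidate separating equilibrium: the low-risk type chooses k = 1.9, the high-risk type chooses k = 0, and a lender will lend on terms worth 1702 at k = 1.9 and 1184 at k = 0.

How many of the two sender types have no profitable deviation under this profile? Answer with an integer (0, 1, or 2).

2

High-risk type: stay at 0 → 1184; mimic → 1702 − 297 × 1.9 = 1137.7. IC holds (1184 ≥ 1137.7).
Low-risk type: signal → 1702 − 253 × 1.9 = 1221.3; deviate to 0 → 1184. IC holds (1221.3 ≥ 1184).
2 of 2 constraints hold, so this is a separating equilibrium.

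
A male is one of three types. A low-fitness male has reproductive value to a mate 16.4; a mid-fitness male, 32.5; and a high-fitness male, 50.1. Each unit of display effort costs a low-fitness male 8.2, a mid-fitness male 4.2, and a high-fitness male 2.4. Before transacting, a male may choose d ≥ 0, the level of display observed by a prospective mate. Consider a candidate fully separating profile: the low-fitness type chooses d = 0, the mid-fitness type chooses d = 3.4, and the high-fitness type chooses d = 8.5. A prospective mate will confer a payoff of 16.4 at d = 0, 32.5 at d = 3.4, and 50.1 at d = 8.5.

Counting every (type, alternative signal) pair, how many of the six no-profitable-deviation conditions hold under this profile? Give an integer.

6

Low-fitness (own payoff 16.4): to d=3.4 gives 32.5 − 8.2×3.4 = 4.62 → no gain ✓; to d=8.5 gives 50.1 − 8.2×8.5 = -19.6 → no gain ✓.
High-fitness (own payoff 50.1 − 2.4×8.5 = 29.7): to d=0 gives 16.4 → no gain ✓; to d=3.4 gives 32.5 − 2.4×3.4 = 24.34 → no gain ✓.
Mid-fitness (own payoff 32.5 − 4.2×3.4 = 18.22): to d=0 gives 16.4 → no gain ✓; to d=8.5 gives 50.1 − 4.2×8.5 = 14.4 → no gain ✓.
6 of the 6 constraints hold; this profile is a separating equilibrium.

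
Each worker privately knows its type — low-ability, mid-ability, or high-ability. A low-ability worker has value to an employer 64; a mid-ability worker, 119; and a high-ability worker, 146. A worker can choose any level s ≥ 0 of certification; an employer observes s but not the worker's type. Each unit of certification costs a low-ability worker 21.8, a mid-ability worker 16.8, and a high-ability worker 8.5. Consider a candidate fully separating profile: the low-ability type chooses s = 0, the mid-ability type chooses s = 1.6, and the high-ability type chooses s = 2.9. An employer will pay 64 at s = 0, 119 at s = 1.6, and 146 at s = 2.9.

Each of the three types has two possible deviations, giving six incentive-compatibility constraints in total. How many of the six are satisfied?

3

High-ability (own payoff 146 − 8.5×2.9 = 121.35): to s=0 gives 64 → no gain ✓; to s=1.6 gives 119 − 8.5×1.6 = 105.4 → no gain ✓.
Mid-ability (own payoff 119 − 16.8×1.6 = 92.12): to s=0 gives 64 → no gain ✓; to s=2.9 gives 146 − 16.8×2.9 = 97.28 → profitable ✗.
Low-ability (own payoff 64): to s=1.6 gives 119 − 21.8×1.6 = 84.12 → profitable ✗; to s=2.9 gives 146 − 21.8×2.9 = 82.78 → profitable ✗.
3 of the 6 constraints hold; not an equilibrium.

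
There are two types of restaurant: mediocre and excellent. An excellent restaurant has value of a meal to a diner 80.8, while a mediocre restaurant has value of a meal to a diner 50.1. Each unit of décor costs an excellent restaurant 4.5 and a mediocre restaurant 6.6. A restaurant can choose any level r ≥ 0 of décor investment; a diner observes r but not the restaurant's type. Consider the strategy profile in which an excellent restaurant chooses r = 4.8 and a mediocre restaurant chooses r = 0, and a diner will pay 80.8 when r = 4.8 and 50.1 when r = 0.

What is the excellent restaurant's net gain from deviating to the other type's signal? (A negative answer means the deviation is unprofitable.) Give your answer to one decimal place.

Playing r = 4.8 the excellent restaurant receives 80.8 − 4.5 × 4.8 = 59.2.
Deviating to r = 0 yields 50.1 instead.
Gain from deviating: 50.1 − 59.2 = -9.1.
The gain is negative, so the excellent type's incentive-compatibility constraint is satisfied.

-9.1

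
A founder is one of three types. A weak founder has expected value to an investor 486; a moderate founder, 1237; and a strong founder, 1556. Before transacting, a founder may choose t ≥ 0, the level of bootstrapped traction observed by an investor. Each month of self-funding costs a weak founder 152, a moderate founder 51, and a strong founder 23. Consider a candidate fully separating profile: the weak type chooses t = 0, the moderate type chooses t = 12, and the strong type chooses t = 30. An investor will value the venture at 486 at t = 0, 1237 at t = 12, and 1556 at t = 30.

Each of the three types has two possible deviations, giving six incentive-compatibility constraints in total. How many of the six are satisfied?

5

Moderate (own payoff 1237 − 51×12 = 625): to t=0 gives 486 → no gain ✓; to t=30 gives 1556 − 51×30 = 26 → no gain ✓.
Weak (own payoff 486): to t=12 gives 1237 − 152×12 = -587 → no gain ✓; to t=30 gives 1556 − 152×30 = -3004 → no gain ✓.
Strong (own payoff 1556 − 23×30 = 866): to t=0 gives 486 → no gain ✓; to t=12 gives 1237 − 23×12 = 961 → profitable ✗.
5 of the 6 constraints hold; not an equilibrium.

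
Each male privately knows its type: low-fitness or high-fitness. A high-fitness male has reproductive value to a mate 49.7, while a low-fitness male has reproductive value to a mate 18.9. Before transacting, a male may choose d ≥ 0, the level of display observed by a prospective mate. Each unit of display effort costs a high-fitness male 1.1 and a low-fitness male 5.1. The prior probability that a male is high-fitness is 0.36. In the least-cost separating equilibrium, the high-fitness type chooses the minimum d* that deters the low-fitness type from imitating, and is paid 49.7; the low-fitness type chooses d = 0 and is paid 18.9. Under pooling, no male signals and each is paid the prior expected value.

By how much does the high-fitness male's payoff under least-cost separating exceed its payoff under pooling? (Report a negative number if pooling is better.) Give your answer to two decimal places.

13.07

Least-cost separating signal: d* solves 18.9 = 49.7 − 5.1·d*, so d* = (49.7 − 18.9)/5.1 ≈ 6.0392.
High-fitness type's separating payoff: 49.7 − 1.1 × d* = 49.7 − 1.1 × (49.7 − 18.9)/5.1 = 49.7 − 33.88/5.1 ≈ 43.0569.
Pooling payoff: 0.36 × 49.7 + 0.64 × 18.9 = 29.988.
Difference: 43.0569 − 29.988 = 13.0689, i.e. 13.07 to two decimal places.
The high-fitness type prefers to separate.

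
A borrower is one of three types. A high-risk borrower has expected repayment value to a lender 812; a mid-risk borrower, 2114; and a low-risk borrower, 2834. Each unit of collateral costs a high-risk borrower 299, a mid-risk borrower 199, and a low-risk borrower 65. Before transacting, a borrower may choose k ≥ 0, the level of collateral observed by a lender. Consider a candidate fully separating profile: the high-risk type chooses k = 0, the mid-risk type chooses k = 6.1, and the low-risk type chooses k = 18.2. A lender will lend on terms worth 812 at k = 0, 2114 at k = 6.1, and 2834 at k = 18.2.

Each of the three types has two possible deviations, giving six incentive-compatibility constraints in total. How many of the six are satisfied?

Mid-risk (own payoff 2114 − 199×6.1 = 900.1): to k=0 gives 812 → no gain ✓; to k=18.2 gives 2834 − 199×18.2 = -787.8 → no gain ✓.
Low-risk (own payoff 2834 − 65×18.2 = 1651): to k=0 gives 812 → no gain ✓; to k=6.1 gives 2114 − 65×6.1 = 1717.5 → profitable ✗.
High-risk (own payoff 812): to k=6.1 gives 2114 − 299×6.1 = 290.1 → no gain ✓; to k=18.2 gives 2834 − 299×18.2 = -2607.8 → no gain ✓.
5 of the 6 constraints hold; not an equilibrium.

5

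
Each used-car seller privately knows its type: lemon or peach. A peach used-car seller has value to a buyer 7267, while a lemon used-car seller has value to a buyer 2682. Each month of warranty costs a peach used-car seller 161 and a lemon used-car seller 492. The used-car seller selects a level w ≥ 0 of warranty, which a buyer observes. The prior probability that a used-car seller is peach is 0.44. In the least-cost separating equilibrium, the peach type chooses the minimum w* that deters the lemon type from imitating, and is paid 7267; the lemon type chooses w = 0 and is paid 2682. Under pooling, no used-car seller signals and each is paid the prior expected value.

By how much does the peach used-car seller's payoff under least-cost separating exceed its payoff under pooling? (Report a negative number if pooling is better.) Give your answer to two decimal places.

Least-cost separating signal: w* solves 2682 = 7267 − 492·w*, so w* = (7267 − 2682)/492 ≈ 9.3191.
Peach type's separating payoff: 7267 − 161 × w* = 7267 − 161 × (7267 − 2682)/492 = 7267 − 738185/492 ≈ 5766.6240.
Pooling payoff: 0.44 × 7267 + 0.56 × 2682 = 4699.4.
Difference: 5766.6240 − 4699.4 = 1067.224, i.e. 1067.22 to two decimal places.
The peach type prefers to separate.

1067.22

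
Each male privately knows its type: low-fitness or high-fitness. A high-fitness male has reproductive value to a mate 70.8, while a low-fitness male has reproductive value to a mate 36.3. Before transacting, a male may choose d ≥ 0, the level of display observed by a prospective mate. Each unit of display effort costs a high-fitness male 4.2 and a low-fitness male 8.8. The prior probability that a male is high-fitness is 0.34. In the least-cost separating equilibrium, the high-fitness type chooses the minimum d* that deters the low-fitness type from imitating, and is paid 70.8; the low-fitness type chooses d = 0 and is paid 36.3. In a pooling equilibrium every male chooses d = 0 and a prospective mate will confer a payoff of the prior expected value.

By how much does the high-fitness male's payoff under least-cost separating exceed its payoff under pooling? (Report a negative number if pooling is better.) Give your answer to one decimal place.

Least-cost separating signal: d* solves 36.3 = 70.8 − 8.8·d*, so d* = (70.8 − 36.3)/8.8 ≈ 3.9205.
High-fitness type's separating payoff: 70.8 − 4.2 × d* = 70.8 − 4.2 × (70.8 − 36.3)/8.8 = 70.8 − 144.9/8.8 ≈ 54.334.
Pooling payoff: 0.34 × 70.8 + 0.66 × 36.3 = 48.03.
Difference: 54.334 − 48.03 = 6.304, i.e. 6.3 to one decimal place.
The high-fitness type prefers to separate.

6.3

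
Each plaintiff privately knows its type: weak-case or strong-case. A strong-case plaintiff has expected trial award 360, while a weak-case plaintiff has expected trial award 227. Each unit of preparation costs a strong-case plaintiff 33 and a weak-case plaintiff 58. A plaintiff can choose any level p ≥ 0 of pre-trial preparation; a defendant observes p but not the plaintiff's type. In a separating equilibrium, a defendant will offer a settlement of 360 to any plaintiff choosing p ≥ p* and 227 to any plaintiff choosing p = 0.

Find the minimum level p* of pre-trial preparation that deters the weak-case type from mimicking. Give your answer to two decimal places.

2.29

A weak-case plaintiff choosing p = 0 receives 227.
Imitating at p* instead would pay 360 at cost 58·p*, netting 360 − 58·p*.
Indifference: 227 = 360 − 58·p*, so p* = (360 − 227) / 58 ≈ 2.29.
This is the weak-case type's binding incentive-compatibility constraint; any p ≥ 2.29 sustains separation on that side.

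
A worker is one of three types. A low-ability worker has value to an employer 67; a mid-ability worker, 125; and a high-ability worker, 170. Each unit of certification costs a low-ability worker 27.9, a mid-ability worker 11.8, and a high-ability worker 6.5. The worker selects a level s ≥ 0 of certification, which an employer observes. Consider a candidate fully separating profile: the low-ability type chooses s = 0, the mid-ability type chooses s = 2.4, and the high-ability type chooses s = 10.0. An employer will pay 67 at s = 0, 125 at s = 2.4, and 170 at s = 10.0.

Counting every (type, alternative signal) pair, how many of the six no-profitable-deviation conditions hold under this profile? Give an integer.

5

Low-ability (own payoff 67): to s=2.4 gives 125 − 27.9×2.4 = 58.04 → no gain ✓; to s=10.0 gives 170 − 27.9×10.0 = -109 → no gain ✓.
Mid-ability (own payoff 125 − 11.8×2.4 = 96.68): to s=0 gives 67 → no gain ✓; to s=10.0 gives 170 − 11.8×10.0 = 52 → no gain ✓.
High-ability (own payoff 170 − 6.5×10.0 = 105): to s=0 gives 67 → no gain ✓; to s=2.4 gives 125 − 6.5×2.4 = 109.4 → profitable ✗.
5 of the 6 constraints hold; not an equilibrium.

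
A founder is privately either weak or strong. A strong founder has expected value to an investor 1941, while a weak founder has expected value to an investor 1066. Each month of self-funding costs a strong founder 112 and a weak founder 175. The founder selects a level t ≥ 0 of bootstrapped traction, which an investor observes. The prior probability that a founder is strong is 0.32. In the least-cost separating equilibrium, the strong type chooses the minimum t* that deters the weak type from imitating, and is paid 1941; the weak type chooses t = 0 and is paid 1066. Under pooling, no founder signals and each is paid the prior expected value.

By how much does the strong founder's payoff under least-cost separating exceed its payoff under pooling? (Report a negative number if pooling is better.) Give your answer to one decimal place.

35.0

Least-cost separating signal: t* solves 1066 = 1941 − 175·t*, so t* = (1941 − 1066)/175 = 5.
Strong type's separating payoff: 1941 − 112 × t* = 1941 − 112 × (1941 − 1066)/175 = 1941 − 98000/175 = 1381.
Pooling payoff: 0.32 × 1941 + 0.68 × 1066 = 1346.
Difference: 1381 − 1346 = 35.0.
The strong type prefers to separate.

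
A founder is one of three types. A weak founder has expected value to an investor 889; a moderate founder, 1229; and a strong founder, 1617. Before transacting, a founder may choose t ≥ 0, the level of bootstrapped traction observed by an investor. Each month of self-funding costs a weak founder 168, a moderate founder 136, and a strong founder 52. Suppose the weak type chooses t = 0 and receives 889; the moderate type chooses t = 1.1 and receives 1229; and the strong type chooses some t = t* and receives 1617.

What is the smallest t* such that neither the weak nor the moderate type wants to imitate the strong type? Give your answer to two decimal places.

4.33

Moderate type (on-path payoff 1229 − 136×1.1 = 1079.4) won't mimic when 1079.4 ≥ 1617 − 136·t*, i.e. t* ≥ 3.95.
Weak type (on-path payoff 889) won't mimic when 889 ≥ 1617 − 168·t*, i.e. t* ≥ 4.33.
Both must hold, so t* = max(4.33, 3.95) = 4.33. The weak type's constraint binds.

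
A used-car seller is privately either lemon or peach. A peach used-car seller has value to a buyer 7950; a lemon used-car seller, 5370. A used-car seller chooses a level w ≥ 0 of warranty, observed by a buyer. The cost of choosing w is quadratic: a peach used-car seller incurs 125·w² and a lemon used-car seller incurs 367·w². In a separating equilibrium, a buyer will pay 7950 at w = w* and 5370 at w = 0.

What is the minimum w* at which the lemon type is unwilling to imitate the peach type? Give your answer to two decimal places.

2.65

The lemon type at w = 0 receives 5370; imitating at w* yields 7950 − 367·w*².
Indifference: 5370 = 7950 − 367·w*², so w*² = (7950 − 5370) / 367 ≈ 7.0300.
w* = √7.0300 ≈ 2.65.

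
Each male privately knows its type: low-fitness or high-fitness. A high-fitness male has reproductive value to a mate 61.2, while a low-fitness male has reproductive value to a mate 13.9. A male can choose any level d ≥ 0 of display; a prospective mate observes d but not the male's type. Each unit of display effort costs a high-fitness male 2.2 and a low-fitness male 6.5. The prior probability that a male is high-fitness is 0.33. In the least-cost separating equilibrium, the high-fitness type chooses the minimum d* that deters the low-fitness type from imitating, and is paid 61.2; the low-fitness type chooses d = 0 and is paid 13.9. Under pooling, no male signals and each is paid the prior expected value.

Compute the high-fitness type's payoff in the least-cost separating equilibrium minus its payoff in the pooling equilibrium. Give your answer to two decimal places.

Least-cost separating signal: d* solves 13.9 = 61.2 − 6.5·d*, so d* = (61.2 − 13.9)/6.5 ≈ 7.2769.
High-fitness type's separating payoff: 61.2 − 2.2 × d* = 61.2 − 2.2 × (61.2 − 13.9)/6.5 = 61.2 − 104.06/6.5 ≈ 45.1908.
Pooling payoff: 0.33 × 61.2 + 0.67 × 13.9 = 29.509.
Difference: 45.1908 − 29.509 = 15.6818, i.e. 15.68 to two decimal places.
The high-fitness type prefers to separate.

15.68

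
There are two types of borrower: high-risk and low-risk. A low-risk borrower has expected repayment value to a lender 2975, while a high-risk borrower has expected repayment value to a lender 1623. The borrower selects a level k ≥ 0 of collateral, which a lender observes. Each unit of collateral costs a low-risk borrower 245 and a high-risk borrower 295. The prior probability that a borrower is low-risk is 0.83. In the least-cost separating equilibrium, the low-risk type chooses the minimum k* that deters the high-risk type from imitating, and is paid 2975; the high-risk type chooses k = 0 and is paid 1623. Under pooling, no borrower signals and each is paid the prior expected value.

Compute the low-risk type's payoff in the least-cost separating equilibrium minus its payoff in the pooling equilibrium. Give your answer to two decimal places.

-893.01

Least-cost separating signal: k* solves 1623 = 2975 − 295·k*, so k* = (2975 − 1623)/295 ≈ 4.5831.
Low-risk type's separating payoff: 2975 − 245 × k* = 2975 − 245 × (2975 − 1623)/295 = 2975 − 331240/295 ≈ 1852.1525.
Pooling payoff: 0.83 × 2975 + 0.17 × 1623 = 2745.16.
Difference: 1852.1525 − 2745.16 = -893.0075, i.e. -893.01 to two decimal places.
The low-risk type would prefer the pooling outcome.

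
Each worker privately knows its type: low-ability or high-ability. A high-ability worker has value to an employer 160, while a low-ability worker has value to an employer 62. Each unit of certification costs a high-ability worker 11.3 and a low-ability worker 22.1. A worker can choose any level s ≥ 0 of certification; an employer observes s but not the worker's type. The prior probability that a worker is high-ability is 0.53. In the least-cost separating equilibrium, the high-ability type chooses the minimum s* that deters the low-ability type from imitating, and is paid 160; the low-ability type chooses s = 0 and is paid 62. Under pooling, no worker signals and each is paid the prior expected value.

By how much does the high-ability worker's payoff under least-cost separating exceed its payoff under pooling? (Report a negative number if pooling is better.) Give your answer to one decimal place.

Least-cost separating signal: s* solves 62 = 160 − 22.1·s*, so s* = (160 − 62)/22.1 ≈ 4.4344.
High-ability type's separating payoff: 160 − 11.3 × s* = 160 − 11.3 × (160 − 62)/22.1 = 160 − 1107.4/22.1 ≈ 109.891.
Pooling payoff: 0.53 × 160 + 0.47 × 62 = 113.94.
Difference: 109.891 − 113.94 = -4.049, i.e. -4.0 to one decimal place.
The high-ability type would prefer the pooling outcome.

-4.0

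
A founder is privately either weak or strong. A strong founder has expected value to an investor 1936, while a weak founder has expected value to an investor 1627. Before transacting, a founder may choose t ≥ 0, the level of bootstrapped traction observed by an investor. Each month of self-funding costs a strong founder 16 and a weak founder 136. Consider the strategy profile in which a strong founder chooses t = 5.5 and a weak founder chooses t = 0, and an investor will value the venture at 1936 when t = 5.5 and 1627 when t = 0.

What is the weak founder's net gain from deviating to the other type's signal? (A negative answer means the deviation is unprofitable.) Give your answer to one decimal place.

-439.0

Playing t = 0 the weak founder receives 1627.
Deviating to t = 5.5 brings payment 1936 at cost 136 × 5.5 = 748, netting 1188.
Gain from deviating: 1188 − 1627 = -439.0.
The gain is negative, so the weak type's incentive-compatibility constraint is satisfied.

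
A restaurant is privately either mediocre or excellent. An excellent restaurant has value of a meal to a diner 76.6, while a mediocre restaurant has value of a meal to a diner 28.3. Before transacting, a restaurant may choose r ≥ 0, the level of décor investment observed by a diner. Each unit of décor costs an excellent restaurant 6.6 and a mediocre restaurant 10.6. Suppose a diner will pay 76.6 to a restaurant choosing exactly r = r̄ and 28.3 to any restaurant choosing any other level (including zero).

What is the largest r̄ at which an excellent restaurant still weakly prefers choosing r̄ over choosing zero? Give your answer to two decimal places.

7.32

Choosing r̄ yields the excellent type 76.6 − 6.6·r̄; choosing zero yields 28.3.
The excellent type is indifferent at 76.6 − 6.6·r̄ = 28.3, i.e. r̄ = (76.6 − 28.3) / 6.6 ≈ 7.32.
For any r̄ above 7.32 the excellent type would rather pool at zero, so separation collapses.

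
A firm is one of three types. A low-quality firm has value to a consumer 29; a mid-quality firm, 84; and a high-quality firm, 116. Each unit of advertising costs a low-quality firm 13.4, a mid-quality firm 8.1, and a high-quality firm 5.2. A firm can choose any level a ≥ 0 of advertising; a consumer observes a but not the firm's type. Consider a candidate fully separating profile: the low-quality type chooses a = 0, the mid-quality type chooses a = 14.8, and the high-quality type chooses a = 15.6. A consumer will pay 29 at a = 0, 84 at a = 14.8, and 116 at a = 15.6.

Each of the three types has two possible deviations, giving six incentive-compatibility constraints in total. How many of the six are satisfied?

High-quality (own payoff 116 − 5.2×15.6 = 34.88): to a=0 gives 29 → no gain ✓; to a=14.8 gives 84 − 5.2×14.8 = 7.04 → no gain ✓.
Low-quality (own payoff 29): to a=14.8 gives 84 − 13.4×14.8 = -114.32 → no gain ✓; to a=15.6 gives 116 − 13.4×15.6 = -93.04 → no gain ✓.
Mid-quality (own payoff 84 − 8.1×14.8 = -35.88): to a=0 gives 29 → profitable ✗; to a=15.6 gives 116 − 8.1×15.6 = -10.36 → profitable ✗.
4 of the 6 constraints hold; not an equilibrium.

4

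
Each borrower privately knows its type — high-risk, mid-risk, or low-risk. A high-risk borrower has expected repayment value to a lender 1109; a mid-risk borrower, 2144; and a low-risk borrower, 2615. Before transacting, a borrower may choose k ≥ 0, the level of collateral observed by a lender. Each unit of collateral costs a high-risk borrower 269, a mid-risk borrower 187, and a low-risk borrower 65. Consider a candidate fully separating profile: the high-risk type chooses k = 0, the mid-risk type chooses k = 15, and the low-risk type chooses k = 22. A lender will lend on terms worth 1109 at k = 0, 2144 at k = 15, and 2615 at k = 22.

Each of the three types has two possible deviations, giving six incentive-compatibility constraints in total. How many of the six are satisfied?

5

High-risk (own payoff 1109): to k=15 gives 2144 − 269×15 = -1891 → no gain ✓; to k=22 gives 2615 − 269×22 = -3303 → no gain ✓.
Mid-risk (own payoff 2144 − 187×15 = -661): to k=0 gives 1109 → profitable ✗; to k=22 gives 2615 − 187×22 = -1499 → no gain ✓.
Low-risk (own payoff 2615 − 65×22 = 1185): to k=0 gives 1109 → no gain ✓; to k=15 gives 2144 − 65×15 = 1169 → no gain ✓.
5 of the 6 constraints hold; not an equilibrium.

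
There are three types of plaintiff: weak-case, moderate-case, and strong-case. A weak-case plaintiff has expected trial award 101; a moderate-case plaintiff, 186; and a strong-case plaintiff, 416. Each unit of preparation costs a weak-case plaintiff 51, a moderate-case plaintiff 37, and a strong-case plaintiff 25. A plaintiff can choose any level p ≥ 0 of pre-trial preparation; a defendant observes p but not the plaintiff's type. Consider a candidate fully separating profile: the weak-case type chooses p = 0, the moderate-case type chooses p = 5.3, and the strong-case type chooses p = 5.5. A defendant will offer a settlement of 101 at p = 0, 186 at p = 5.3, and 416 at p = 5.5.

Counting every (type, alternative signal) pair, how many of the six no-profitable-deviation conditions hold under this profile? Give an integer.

Weak-case (own payoff 101): to p=5.3 gives 186 − 51×5.3 = -84.3 → no gain ✓; to p=5.5 gives 416 − 51×5.5 = 135.5 → profitable ✗.
Strong-case (own payoff 416 − 25×5.5 = 278.5): to p=0 gives 101 → no gain ✓; to p=5.3 gives 186 − 25×5.3 = 53.5 → no gain ✓.
Moderate-case (own payoff 186 − 37×5.3 = -10.1): to p=0 gives 101 → profitable ✗; to p=5.5 gives 416 − 37×5.5 = 212.5 → profitable ✗.
3 of the 6 constraints hold; not an equilibrium.

3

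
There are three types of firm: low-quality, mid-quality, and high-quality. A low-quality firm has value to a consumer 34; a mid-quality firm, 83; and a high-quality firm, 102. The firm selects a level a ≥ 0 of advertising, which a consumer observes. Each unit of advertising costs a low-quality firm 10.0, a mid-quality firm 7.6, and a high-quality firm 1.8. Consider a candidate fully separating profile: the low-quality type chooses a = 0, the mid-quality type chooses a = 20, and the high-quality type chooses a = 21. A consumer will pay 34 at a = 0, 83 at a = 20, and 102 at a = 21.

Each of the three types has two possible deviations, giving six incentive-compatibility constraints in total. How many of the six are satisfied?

4

Low-quality (own payoff 34): to a=20 gives 83 − 10.0×20 = -117 → no gain ✓; to a=21 gives 102 − 10.0×21 = -108 → no gain ✓.
Mid-quality (own payoff 83 − 7.6×20 = -69): to a=0 gives 34 → profitable ✗; to a=21 gives 102 − 7.6×21 = -57.6 → profitable ✗.
High-quality (own payoff 102 − 1.8×21 = 64.2): to a=0 gives 34 → no gain ✓; to a=20 gives 83 − 1.8×20 = 47 → no gain ✓.
4 of the 6 constraints hold; not an equilibrium.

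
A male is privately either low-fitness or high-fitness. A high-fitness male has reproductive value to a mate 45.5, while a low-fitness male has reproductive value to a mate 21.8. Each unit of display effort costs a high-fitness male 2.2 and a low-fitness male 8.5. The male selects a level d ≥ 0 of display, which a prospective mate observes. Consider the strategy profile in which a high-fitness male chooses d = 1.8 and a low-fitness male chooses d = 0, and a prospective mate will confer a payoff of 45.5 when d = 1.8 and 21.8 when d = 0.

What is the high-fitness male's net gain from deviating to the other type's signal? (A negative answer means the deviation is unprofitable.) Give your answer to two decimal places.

-19.74

Playing d = 1.8 the high-fitness male receives 45.5 − 2.2 × 1.8 = 41.54.
Deviating to d = 0 yields 21.8 instead.
Gain from deviating: 21.8 − 41.54 = -19.74.
The gain is negative, so the high-fitness type's incentive-compatibility constraint is satisfied.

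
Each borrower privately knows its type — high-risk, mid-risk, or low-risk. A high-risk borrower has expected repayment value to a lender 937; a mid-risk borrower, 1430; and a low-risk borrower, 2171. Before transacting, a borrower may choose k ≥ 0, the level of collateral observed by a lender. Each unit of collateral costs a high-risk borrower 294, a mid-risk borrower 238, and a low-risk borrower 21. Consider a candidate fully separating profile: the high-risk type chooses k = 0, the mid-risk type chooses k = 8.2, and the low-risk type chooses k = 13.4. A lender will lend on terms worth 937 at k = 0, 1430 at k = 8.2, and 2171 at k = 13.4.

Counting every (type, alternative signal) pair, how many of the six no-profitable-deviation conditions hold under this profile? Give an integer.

High-risk (own payoff 937): to k=8.2 gives 1430 − 294×8.2 = -980.8 → no gain ✓; to k=13.4 gives 2171 − 294×13.4 = -1768.6 → no gain ✓.
Mid-risk (own payoff 1430 − 238×8.2 = -521.6): to k=0 gives 937 → profitable ✗; to k=13.4 gives 2171 − 238×13.4 = -1018.2 → no gain ✓.
Low-risk (own payoff 2171 − 21×13.4 = 1889.6): to k=0 gives 937 → no gain ✓; to k=8.2 gives 1430 − 21×8.2 = 1257.8 → no gain ✓.
5 of the 6 constraints hold; not an equilibrium.

5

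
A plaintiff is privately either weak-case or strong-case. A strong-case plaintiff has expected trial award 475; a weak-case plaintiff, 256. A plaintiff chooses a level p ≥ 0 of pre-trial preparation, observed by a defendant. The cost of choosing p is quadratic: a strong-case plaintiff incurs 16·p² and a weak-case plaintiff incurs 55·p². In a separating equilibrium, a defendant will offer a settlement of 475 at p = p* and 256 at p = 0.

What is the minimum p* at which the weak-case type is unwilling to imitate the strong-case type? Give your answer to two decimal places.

2.00

The weak-case type at p = 0 receives 256; imitating at p* yields 475 − 55·p*².
Indifference: 256 = 475 − 55·p*², so p*² = (475 − 256) / 55 ≈ 3.9818.
p* = √3.9818 ≈ 2.00.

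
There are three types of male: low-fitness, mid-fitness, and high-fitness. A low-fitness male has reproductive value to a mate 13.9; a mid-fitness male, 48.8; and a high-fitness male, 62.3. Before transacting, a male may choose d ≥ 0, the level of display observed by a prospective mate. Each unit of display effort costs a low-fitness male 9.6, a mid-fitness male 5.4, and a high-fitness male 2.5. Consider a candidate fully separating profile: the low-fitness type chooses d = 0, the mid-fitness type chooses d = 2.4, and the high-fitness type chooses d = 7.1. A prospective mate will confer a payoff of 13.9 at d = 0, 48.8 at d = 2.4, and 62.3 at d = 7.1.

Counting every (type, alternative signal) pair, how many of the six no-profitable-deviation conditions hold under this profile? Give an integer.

High-fitness (own payoff 62.3 − 2.5×7.1 = 44.55): to d=0 gives 13.9 → no gain ✓; to d=2.4 gives 48.8 − 2.5×2.4 = 42.8 → no gain ✓.
Mid-fitness (own payoff 48.8 − 5.4×2.4 = 35.84): to d=0 gives 13.9 → no gain ✓; to d=7.1 gives 62.3 − 5.4×7.1 = 23.96 → no gain ✓.
Low-fitness (own payoff 13.9): to d=2.4 gives 48.8 − 9.6×2.4 = 25.76 → profitable ✗; to d=7.1 gives 62.3 − 9.6×7.1 = -5.86 → no gain ✓.
5 of the 6 constraints hold; not an equilibrium.

5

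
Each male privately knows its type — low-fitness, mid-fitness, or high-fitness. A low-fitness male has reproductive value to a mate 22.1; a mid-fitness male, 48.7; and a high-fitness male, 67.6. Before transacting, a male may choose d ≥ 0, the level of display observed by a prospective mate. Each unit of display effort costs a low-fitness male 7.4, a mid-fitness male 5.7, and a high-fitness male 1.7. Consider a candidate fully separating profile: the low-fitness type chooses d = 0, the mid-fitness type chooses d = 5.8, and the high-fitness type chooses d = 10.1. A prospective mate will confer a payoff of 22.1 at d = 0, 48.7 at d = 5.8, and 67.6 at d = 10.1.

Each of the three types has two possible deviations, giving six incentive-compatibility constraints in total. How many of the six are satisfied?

Mid-fitness (own payoff 48.7 − 5.7×5.8 = 15.64): to d=0 gives 22.1 → profitable ✗; to d=10.1 gives 67.6 − 5.7×10.1 = 10.03 → no gain ✓.
Low-fitness (own payoff 22.1): to d=5.8 gives 48.7 − 7.4×5.8 = 5.78 → no gain ✓; to d=10.1 gives 67.6 − 7.4×10.1 = -7.14 → no gain ✓.
High-fitness (own payoff 67.6 − 1.7×10.1 = 50.43): to d=0 gives 22.1 → no gain ✓; to d=5.8 gives 48.7 − 1.7×5.8 = 38.84 → no gain ✓.
5 of the 6 constraints hold; not an equilibrium.

5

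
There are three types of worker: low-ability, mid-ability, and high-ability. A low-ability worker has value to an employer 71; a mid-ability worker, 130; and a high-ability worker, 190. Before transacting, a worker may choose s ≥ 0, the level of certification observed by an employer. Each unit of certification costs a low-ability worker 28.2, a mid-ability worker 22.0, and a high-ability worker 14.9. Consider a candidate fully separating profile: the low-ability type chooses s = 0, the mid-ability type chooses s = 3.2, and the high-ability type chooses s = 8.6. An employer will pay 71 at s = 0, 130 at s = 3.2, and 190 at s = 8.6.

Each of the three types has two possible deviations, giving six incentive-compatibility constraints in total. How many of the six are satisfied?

3

Mid-ability (own payoff 130 − 22.0×3.2 = 59.6): to s=0 gives 71 → profitable ✗; to s=8.6 gives 190 − 22.0×8.6 = 0.8 → no gain ✓.
Low-ability (own payoff 71): to s=3.2 gives 130 − 28.2×3.2 = 39.76 → no gain ✓; to s=8.6 gives 190 − 28.2×8.6 = -52.52 → no gain ✓.
High-ability (own payoff 190 − 14.9×8.6 = 61.86): to s=0 gives 71 → profitable ✗; to s=3.2 gives 130 − 14.9×3.2 = 82.32 → profitable ✗.
3 of the 6 constraints hold; not an equilibrium.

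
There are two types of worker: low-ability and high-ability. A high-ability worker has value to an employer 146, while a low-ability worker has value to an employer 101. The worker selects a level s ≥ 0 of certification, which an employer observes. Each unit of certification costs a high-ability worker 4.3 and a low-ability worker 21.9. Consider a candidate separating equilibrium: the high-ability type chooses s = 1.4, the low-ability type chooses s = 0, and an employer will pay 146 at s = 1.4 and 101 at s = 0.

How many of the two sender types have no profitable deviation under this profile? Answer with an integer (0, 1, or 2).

High-ability type: signal → 146 − 4.3 × 1.4 = 139.98; deviate to 0 → 101. IC holds (139.98 ≥ 101).
Low-ability type: stay at 0 → 101; mimic → 146 − 21.9 × 1.4 = 115.34. IC fails (101 < 115.34).
1 of 2 constraints hold, so this profile is not an equilibrium.

1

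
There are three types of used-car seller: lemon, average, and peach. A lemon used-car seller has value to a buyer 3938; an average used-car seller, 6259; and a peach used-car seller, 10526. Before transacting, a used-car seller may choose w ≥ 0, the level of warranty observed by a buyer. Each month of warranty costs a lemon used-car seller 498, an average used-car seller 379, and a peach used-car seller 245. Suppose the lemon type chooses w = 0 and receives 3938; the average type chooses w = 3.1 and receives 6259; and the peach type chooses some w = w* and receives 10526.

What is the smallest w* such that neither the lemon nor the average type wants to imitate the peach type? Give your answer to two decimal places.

14.36

Lemon type (on-path payoff 3938) won't mimic when 3938 ≥ 10526 − 498·w*, i.e. w* ≥ 13.23.
Average type (on-path payoff 6259 − 379×3.1 = 5084.1) won't mimic when 5084.1 ≥ 10526 − 379·w*, i.e. w* ≥ 14.36.
Both must hold, so w* = max(13.23, 14.36) = 14.36. The average type's constraint binds.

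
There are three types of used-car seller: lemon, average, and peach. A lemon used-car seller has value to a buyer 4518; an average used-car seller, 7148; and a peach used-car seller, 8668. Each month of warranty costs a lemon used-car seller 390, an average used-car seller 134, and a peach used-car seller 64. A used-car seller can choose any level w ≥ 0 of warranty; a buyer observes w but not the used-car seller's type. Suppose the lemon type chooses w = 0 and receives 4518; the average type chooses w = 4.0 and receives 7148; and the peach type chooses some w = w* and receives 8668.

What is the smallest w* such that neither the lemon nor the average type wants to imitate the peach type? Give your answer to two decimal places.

Average type (on-path payoff 7148 − 134×4.0 = 6612) won't mimic when 6612 ≥ 8668 − 134·w*, i.e. w* ≥ 15.34.
Lemon type (on-path payoff 4518) won't mimic when 4518 ≥ 8668 − 390·w*, i.e. w* ≥ 10.64.
Both must hold, so w* = max(10.64, 15.34) = 15.34. The average type's constraint binds.

15.34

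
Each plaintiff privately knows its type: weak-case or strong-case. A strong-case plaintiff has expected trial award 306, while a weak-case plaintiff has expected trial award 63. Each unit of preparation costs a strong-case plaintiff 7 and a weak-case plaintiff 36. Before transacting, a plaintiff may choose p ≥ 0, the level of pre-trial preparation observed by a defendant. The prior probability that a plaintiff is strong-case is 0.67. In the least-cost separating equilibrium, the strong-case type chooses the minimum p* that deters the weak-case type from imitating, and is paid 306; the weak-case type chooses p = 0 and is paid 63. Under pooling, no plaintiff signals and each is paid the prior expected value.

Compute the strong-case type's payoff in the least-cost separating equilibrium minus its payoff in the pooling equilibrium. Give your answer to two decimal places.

Least-cost separating signal: p* solves 63 = 306 − 36·p*, so p* = (306 − 63)/36 = 6.75.
Strong-case type's separating payoff: 306 − 7 × p* = 306 − 7 × (306 − 63)/36 = 306 − 1701/36 = 258.75.
Pooling payoff: 0.67 × 306 + 0.33 × 63 = 225.81.
Difference: 258.75 − 225.81 = 32.94.
The strong-case type prefers to separate.

32.94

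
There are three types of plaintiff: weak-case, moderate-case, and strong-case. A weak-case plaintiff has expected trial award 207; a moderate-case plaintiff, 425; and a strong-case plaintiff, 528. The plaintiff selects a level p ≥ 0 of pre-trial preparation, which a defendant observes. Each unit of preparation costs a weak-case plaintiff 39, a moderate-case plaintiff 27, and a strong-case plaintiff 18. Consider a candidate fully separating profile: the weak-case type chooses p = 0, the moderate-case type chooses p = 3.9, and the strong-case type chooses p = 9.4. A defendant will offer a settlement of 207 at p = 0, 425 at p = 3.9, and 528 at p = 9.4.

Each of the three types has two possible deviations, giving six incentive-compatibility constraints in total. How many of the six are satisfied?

Strong-case (own payoff 528 − 18×9.4 = 358.8): to p=0 gives 207 → no gain ✓; to p=3.9 gives 425 − 18×3.9 = 354.8 → no gain ✓.
Weak-case (own payoff 207): to p=3.9 gives 425 − 39×3.9 = 272.9 → profitable ✗; to p=9.4 gives 528 − 39×9.4 = 161.4 → no gain ✓.
Moderate-case (own payoff 425 − 27×3.9 = 319.7): to p=0 gives 207 → no gain ✓; to p=9.4 gives 528 − 27×9.4 = 274.2 → no gain ✓.
5 of the 6 constraints hold; not an equilibrium.

5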